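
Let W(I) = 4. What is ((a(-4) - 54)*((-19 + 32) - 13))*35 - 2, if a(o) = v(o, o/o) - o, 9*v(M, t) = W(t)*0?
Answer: -2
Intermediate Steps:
v(M, t) = 0 (v(M, t) = (4*0)/9 = (1/9)*0 = 0)
a(o) = -o (a(o) = 0 - o = -o)
((a(-4) - 54)*((-19 + 32) - 13))*35 - 2 = ((-1*(-4) - 54)*((-19 + 32) - 13))*35 - 2 = ((4 - 54)*(13 - 13))*35 - 2 = -50*0*35 - 2 = 0*35 - 2 = 0 - 2 = -2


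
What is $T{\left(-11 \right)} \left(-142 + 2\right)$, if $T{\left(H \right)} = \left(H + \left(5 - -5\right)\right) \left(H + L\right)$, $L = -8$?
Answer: $-2660$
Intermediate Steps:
$T{\left(H \right)} = \left(-8 + H\right) \left(10 + H\right)$ ($T{\left(H \right)} = \left(H + \left(5 - -5\right)\right) \left(H - 8\right) = \left(H + \left(5 + 5\right)\right) \left(-8 + H\right) = \left(H + 10\right) \left(-8 + H\right) = \left(10 + H\right) \left(-8 + H\right) = \left(-8 + H\right) \left(10 + H\right)$)
$T{\left(-11 \right)} \left(-142 + 2\right) = \left(-80 + \left(-11\right)^{2} + 2 \left(-11\right)\right) \left(-142 + 2\right) = \left(-80 + 121 - 22\right) \left(-140\right) = 19 \left(-140\right) = -2660$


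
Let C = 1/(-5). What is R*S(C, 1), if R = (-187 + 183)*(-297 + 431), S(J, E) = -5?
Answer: 2680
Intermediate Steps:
C = -1/5 (C = 1*(-1/5) = -1/5 ≈ -0.20000)
R = -536 (R = -4*134 = -536)
R*S(C, 1) = -536*(-5) = 2680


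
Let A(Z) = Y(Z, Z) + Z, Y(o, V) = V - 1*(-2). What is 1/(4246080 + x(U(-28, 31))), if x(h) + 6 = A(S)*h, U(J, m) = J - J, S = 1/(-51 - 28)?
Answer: 1/4246074 ≈ 2.3551e-7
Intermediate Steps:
Y(o, V) = 2 + V (Y(o, V) = V + 2 = 2 + V)
S = -1/79 (S = 1/(-79) = -1/79 ≈ -0.012658)
U(J, m) = 0
A(Z) = 2 + 2*Z (A(Z) = (2 + Z) + Z = 2 + 2*Z)
x(h) = -6 + 156*h/79 (x(h) = -6 + (2 + 2*(-1/79))*h = -6 + (2 - 2/79)*h = -6 + 156*h/79)
1/(4246080 + x(U(-28, 31))) = 1/(4246080 + (-6 + (156/79)*0)) = 1/(4246080 + (-6 + 0)) = 1/(4246080 - 6) = 1/4246074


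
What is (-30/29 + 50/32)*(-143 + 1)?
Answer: -17395/232 ≈ -74.978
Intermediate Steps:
(-30/29 + 50/32)*(-143 + 1) = (-30*1/29 + 50*(1/32))*(-142) = (-30/29 + 25/16)*(-142) = (245/464)*(-142) = -17395/232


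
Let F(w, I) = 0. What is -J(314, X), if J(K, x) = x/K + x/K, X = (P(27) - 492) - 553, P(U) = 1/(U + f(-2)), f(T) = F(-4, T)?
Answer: 28214/4239 ≈ 6.6558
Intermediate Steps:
f(T) = 0
P(U) = 1/U (P(U) = 1/(U + 0) = 1/U)
X = -28214/27 (X = (1/27 - 492) - 553 = -13283/27 - 553 = -28214/27 ≈ -1045.0)
J(K, x) = 2*x/K
-J(314, X) = -2*(-28214)/(27*314) = -1*(-28214/4239) = 28214/4239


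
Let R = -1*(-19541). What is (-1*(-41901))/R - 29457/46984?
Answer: 1393057347/918114344 ≈ 1.5173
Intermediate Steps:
R = 19541
(-1*(-41901))/R - 29457/46984 = -1*(-41901)/19541 - 29457/46984 = 41901*(1/19541) - 29457*1/46984 = 41901/19541 - 29457/46984 = 1393057347/918114344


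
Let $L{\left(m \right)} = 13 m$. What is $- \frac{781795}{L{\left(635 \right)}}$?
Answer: $- \frac{156359}{1651} \approx -94.706$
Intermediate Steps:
$- \frac{781795}{L{\left(635 \right)}} = - \frac{781795}{13 \cdot 635} = - \frac{781795}{8255} = \left(-781795\right) \frac{1}{8255} = - \frac{156359}{1651}$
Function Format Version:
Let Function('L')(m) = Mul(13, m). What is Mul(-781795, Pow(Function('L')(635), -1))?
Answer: Rational(-156359, 1651) ≈ -94.706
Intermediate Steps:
Mul(-781795, Pow(Function('L')(635), -1)) = Mul(-781795, Pow(Mul(13, 635), -1)) = Mul(-781795, Pow(8255, -1)) = Mul(-781795, Rational(1, 8255)) = Rational(-156359, 1651)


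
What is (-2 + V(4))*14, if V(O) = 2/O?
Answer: -21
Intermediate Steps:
(-2 + V(4))*14 = (-2 + 2/4)*14 = (-2 + 2*(¼))*14 = (-2 + ½)*14 = -3/2*14 = -21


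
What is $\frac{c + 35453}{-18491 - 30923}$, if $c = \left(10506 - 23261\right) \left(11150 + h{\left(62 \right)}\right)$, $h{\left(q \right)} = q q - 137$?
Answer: $\frac{94732791}{24707} \approx 3834.3$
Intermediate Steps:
$h{\left(q \right)} = -137 + q^{2}$ ($h{\left(q \right)} = q^{2} - 137 = -137 + q^{2}$)
$c = -189501035$ ($c = \left(10506 - 23261\right) \left(11150 - \left(137 - 62^{2}\right)\right) = - 12755 \left(11150 + \left(-137 + 3844\right)\right) = - 12755 \left(11150 + 3707\right) = \left(-12755\right) 14857 = -189501035$)
$\frac{c + 35453}{-18491 - 30923} = \frac{-189501035 + 35453}{-18491 - 30923} = - \frac{189465582}{-49414} = \left(-189465582\right) \left(- \frac{1}{49414}\right) = \frac{94732791}{24707}$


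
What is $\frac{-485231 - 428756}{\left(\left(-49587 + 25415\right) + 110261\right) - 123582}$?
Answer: $\frac{913987}{37493} \approx 24.378$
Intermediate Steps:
$\frac{-485231 - 428756}{\left(\left(-49587 + 25415\right) + 110261\right) - 123582} = - \frac{913987}{\left(-24172 + 110261\right) - 123582} = - \frac{913987}{86089 - 123582} = - \frac{913987}{-37493} = \left(-913987\right) \left(- \frac{1}{37493}\right) = \frac{913987}{37493}$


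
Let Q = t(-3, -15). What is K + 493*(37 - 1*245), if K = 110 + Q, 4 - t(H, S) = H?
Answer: -102427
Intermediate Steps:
t(H, S) = 4 - H
Q = 7 (Q = 4 - 1*(-3) = 4 + 3 = 7)
K = 117 (K = 110 + 7 = 117)
K + 493*(37 - 1*245) = 117 + 493*(37 - 1*245) = 117 + 493*(37 - 245) = 117 + 493*(-208) = 117 - 102544 = -102427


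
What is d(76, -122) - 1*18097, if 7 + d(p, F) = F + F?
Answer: -18348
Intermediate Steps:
d(p, F) = -7 + 2*F (d(p, F) = -7 + (F + F) = -7 + 2*F)
d(76, -122) - 1*18097 = (-7 + 2*(-122)) - 1*18097 = (-7 - 244) - 18097 = -251 - 18097 = -18348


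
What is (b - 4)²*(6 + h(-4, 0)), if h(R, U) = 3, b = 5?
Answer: 9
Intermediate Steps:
(b - 4)²*(6 + h(-4, 0)) = (5 - 4)²*(6 + 3) = 1²*9 = 1*9 = 9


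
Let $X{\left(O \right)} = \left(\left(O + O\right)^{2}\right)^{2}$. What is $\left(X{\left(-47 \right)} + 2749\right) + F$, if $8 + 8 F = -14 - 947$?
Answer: $\frac{624620191}{8} \approx 7.8078 \cdot 10^{7}$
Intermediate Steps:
$F = - \frac{969}{8}$ ($F = -1 + \frac{-14 - 947}{8} = -1 + \frac{1}{8} \left(-961\right) = -1 - \frac{961}{8} = - \frac{969}{8} \approx -121.13$)
$X{\left(O \right)} = 16 O^{4}$ ($X{\left(O \right)} = \left(\left(2 O\right)^{2}\right)^{2} = \left(4 O^{2}\right)^{2} = 16 O^{4}$)
$\left(X{\left(-47 \right)} + 2749\right) + F = \left(16 \left(-47\right)^{4} + 2749\right) - \frac{969}{8} = \left(16 \cdot 4879681 + 2749\right) - \frac{969}{8} = \left(78074896 + 2749\right) - \frac{969}{8} = 78077645 - \frac{969}{8} = \frac{624620191}{8}$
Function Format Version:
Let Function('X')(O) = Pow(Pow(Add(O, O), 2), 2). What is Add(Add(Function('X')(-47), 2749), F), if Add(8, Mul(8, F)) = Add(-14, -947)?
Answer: Rational(624620191, 8) ≈ 7.8078e+7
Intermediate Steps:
F = Rational(-969, 8) (F = Add(-1, Mul(Rational(1, 8), Add(-14, -947))) = Add(-1, Mul(Rational(1, 8), -961)) = Add(-1, Rational(-961, 8)) = Rational(-969, 8) ≈ -121.13)
Function('X')(O) = Mul(16, Pow(O, 4)) (Function('X')(O) = Pow(Pow(Mul(2, O), 2), 2) = Pow(Mul(4, Pow(O, 2)), 2) = Mul(16, Pow(O, 4)))
Add(Add(Function('X')(-47), 2749), F) = Add(Add(Mul(16, Pow(-47, 4)), 2749), Rational(-969, 8)) = Add(Add(Mul(16, 4879681), 2749), Rational(-969, 8)) = Add(Add(78074896, 2749), Rational(-969, 8)) = Add(78077645, Rational(-969, 8)) = Rational(624620191, 8)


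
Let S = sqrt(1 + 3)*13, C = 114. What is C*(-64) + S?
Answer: -7270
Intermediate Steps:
S = 26 (S = sqrt(4)*13 = 2*13 = 26)
C*(-64) + S = 114*(-64) + 26 = -7296 + 26 = -7270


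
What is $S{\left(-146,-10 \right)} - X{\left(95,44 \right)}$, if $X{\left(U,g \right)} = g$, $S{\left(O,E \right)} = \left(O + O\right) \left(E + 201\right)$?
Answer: $-55816$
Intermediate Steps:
$S{\left(O,E \right)} = 2 O \left(201 + E\right)$
$S{\left(-146,-10 \right)} - X{\left(95,44 \right)} = 2 \left(-146\right) \left(201 - 10\right) - 44 = 2 \left(-146\right) 191 - 44 = -55772 - 44 = -55816$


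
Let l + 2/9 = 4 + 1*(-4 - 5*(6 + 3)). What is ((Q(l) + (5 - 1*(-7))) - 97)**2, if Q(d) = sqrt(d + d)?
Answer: (255 - I*sqrt(814))**2/9 ≈ 7134.6 - 1616.7*I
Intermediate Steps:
l = -407/9 (l = -2/9 + (4 + 1*(-4 - 5*(6 + 3))) = -2/9 + (4 + 1*(-4 - 5*9)) = -2/9 + (4 + 1*(-4 - 45)) = -2/9 + (4 + 1*(-49)) = -2/9 + (4 - 49) = -2/9 - 45 = -407/9 ≈ -45.222)
Q(d) = sqrt(2)*sqrt(d) (Q(d) = sqrt(2*d) = sqrt(2)*sqrt(d))
((Q(l) + (5 - 1*(-7))) - 97)**2 = ((sqrt(2)*sqrt(-407/9) + (5 - 1*(-7))) - 97)**2 = ((sqrt(2)*(I*sqrt(407)/3) + (5 + 7)) - 97)**2 = ((I*sqrt(814)/3 + 12) - 97)**2 = ((12 + I*sqrt(814)/3) - 97)**2 = (-85 + I*sqrt(814)/3)**2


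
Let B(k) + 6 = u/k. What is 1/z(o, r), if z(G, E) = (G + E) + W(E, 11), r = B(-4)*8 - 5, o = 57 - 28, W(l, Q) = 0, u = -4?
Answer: -1/16 ≈ -0.062500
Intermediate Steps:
B(k) = -6 - 4/k
o = 29
r = -45 (r = (-6 - 4/(-4))*8 - 5 = (-6 - 4*(-1/4))*8 - 5 = (-6 + 1)*8 - 5 = -5*8 - 5 = -40 - 5 = -45)
z(G, E) = E + G (z(G, E) = (G + E) + 0 = (E + G) + 0 = E + G)
1/z(o, r) = 1/(-45 + 29) = 1/(-16) = -1/16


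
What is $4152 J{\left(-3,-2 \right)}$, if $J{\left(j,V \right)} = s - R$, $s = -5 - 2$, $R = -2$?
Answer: $-20760$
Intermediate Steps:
$s = -7$ ($s = -5 - 2 = -7$)
$J{\left(j,V \right)} = -5$ ($J{\left(j,V \right)} = -7 - -2 = -7 + 2 = -5$)
$4152 J{\left(-3,-2 \right)} = 4152 \left(-5\right) = -20760$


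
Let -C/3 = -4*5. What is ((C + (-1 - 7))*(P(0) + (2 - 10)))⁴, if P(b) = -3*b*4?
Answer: 29948379136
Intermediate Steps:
P(b) = -12*b
C = 60 (C = -(-12)*5 = -3*(-20) = 60)
((C + (-1 - 7))*(P(0) + (2 - 10)))⁴ = ((60 + (-1 - 7))*(-12*0 + (2 - 10)))⁴ = ((60 - 8)*(0 - 8))⁴ = (52*(-8))⁴ = (-416)⁴ = 29948379136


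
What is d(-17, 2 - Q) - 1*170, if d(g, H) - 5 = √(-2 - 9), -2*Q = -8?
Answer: -165 + I*√11 ≈ -165.0 + 3.3166*I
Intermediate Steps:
Q = 4 (Q = -½*(-8) = 4)
d(g, H) = 5 + I*√11 (d(g, H) = 5 + √(-2 - 9) = 5 + √(-11) = 5 + I*√11)
d(-17, 2 - Q) - 1*170 = (5 + I*√11) - 1*170 = (5 + I*√11) - 170 = -165 + I*√11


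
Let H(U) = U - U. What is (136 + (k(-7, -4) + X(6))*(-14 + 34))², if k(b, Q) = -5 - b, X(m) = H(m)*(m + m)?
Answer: 30976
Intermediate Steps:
H(U) = 0
X(m) = 0 (X(m) = 0*(m + m) = 0*(2*m) = 0)
(136 + (k(-7, -4) + X(6))*(-14 + 34))² = (136 + ((-5 - 1*(-7)) + 0)*(-14 + 34))² = (136 + ((-5 + 7) + 0)*20)² = (136 + (2 + 0)*20)² = (136 + 2*20)² = (136 + 40)² = 176² = 30976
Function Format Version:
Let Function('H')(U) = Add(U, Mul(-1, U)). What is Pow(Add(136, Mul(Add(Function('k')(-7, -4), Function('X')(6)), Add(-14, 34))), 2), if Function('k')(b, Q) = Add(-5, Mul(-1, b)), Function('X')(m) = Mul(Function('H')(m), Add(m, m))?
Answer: 30976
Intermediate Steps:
Function('H')(U) = 0
Function('X')(m) = 0 (Function('X')(m) = Mul(0, Add(m, m)) = Mul(0, Mul(2, m)) = 0)
Pow(Add(136, Mul(Add(Function('k')(-7, -4), Function('X')(6)), Add(-14, 34))), 2) = Pow(Add(136, Mul(Add(Add(-5, Mul(-1, -7)), 0), Add(-14, 34))), 2) = Pow(Add(136, Mul(Add(Add(-5, 7), 0), 20)), 2) = Pow(Add(136, Mul(Add(2, 0), 20)), 2) = Pow(Add(136, Mul(2, 20)), 2) = Pow(Add(136, 40), 2) = Pow(176, 2) = 30976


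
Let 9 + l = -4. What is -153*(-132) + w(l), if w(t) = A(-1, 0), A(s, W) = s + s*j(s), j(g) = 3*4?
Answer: 20183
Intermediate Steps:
l = -13 (l = -9 - 4 = -13)
j(g) = 12
A(s, W) = 13*s (A(s, W) = s + s*12 = s + 12*s = 13*s)
w(t) = -13 (w(t) = 13*(-1) = -13)
-153*(-132) + w(l) = -153*(-132) - 13 = 20196 - 13 = 20183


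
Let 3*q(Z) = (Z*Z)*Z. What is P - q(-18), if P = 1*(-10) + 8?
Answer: 1942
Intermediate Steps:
q(Z) = Z³/3 (q(Z) = ((Z*Z)*Z)/3 = (Z²*Z)/3 = Z³/3)
P = -2 (P = -10 + 8 = -2)
P - q(-18) = -2 - (-18)³/3 = -2 - (-5832)/3 = -2 - 1*(-1944) = -2 + 1944 = 1942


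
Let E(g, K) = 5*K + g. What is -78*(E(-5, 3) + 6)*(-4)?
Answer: 4992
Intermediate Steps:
E(g, K) = g + 5*K
-78*(E(-5, 3) + 6)*(-4) = -78*((-5 + 5*3) + 6)*(-4) = -78*((-5 + 15) + 6)*(-4) = -78*(10 + 6)*(-4) = -1248*(-4) = -78*(-64) = 4992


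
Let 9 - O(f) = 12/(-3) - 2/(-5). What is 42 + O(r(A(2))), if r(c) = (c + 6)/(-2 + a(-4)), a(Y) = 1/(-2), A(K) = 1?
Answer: 273/5 ≈ 54.600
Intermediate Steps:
a(Y) = -½
r(c) = -12/5 - 2*c/5 (r(c) = (c + 6)/(-2 - ½) = (6 + c)/(-5/2) = (6 + c)*(-⅖) = -12/5 - 2*c/5)
O(f) = 63/5 (O(f) = 9 - (12/(-3) - 2/(-5)) = 9 - (12*(-⅓) - 2*(-⅕)) = 9 - (-4 + ⅖) = 9 - 1*(-18/5) = 9 + 18/5 = 63/5)
42 + O(r(A(2))) = 42 + 63/5 = 273/5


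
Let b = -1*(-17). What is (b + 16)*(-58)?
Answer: -1914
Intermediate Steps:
b = 17
(b + 16)*(-58) = (17 + 16)*(-58) = 33*(-58) = -1914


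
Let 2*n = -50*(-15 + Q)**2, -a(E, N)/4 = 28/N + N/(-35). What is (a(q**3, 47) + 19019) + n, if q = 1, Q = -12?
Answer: 1311046/1645 ≈ 796.99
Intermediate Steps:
a(E, N) = -112/N + 4*N/35 (a(E, N) = -4*(28/N + N/(-35)) = -4*(28/N + N*(-1/35)) = -4*(28/N - N/35) = -112/N + 4*N/35)
n = -18225 (n = (-50*(-15 - 12)**2)/2 = (-50*(-27)**2)/2 = (-50*729)/2 = (1/2)*(-36450) = -18225)
(a(q**3, 47) + 19019) + n = ((-112/47 + (4/35)*47) + 19019) - 18225 = ((-112*1/47 + 188/35) + 19019) - 18225 = ((-112/47 + 188/35) + 19019) - 18225 = (4916/1645 + 19019) - 18225 = 31291171/1645 - 18225 = 1311046/1645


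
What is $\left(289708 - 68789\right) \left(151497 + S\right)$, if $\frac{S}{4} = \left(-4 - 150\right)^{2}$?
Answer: $54425825759$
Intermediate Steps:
$S = 94864$ ($S = 4 \left(-4 - 150\right)^{2} = 4 \left(-154\right)^{2} = 4 \cdot 23716 = 94864$)
$\left(289708 - 68789\right) \left(151497 + S\right) = \left(289708 - 68789\right) \left(151497 + 94864\right) = 220919 \cdot 246361 = 54425825759$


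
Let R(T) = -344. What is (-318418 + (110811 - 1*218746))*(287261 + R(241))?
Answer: -122327923701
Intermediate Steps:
(-318418 + (110811 - 1*218746))*(287261 + R(241)) = (-318418 + (110811 - 1*218746))*(287261 - 344) = (-318418 + (110811 - 218746))*286917 = (-318418 - 107935)*286917 = -426353*286917 = -122327923701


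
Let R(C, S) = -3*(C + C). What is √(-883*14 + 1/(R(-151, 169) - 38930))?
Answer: I*√91190221666/2716 ≈ 111.18*I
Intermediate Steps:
R(C, S) = -6*C
√(-883*14 + 1/(R(-151, 169) - 38930)) = √(-883*14 + 1/(-6*(-151) - 38930)) = √(-12362 + 1/(906 - 38930)) = √(-12362 + 1/(-38024)) = √(-12362 - 1/38024) = √(-470052689/38024) = I*√91190221666/2716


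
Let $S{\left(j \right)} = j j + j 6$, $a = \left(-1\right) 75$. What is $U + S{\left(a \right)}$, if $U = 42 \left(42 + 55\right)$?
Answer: $9249$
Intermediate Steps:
$a = -75$
$U = 4074$ ($U = 42 \cdot 97 = 4074$)
$S{\left(j \right)} = j^{2} + 6 j$
$U + S{\left(a \right)} = 4074 - 75 \left(6 - 75\right) = 4074 - -5175 = 4074 + 5175 = 9249$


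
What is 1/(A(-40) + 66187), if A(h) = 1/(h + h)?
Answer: 80/5294959 ≈ 1.5109e-5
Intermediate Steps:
A(h) = 1/(2*h)
1/(A(-40) + 66187) = 1/((½)/(-40) + 66187) = 1/((½)*(-1/40) + 66187) = 1/(-1/80 + 66187) = 1/(5294959/80) = 80/5294959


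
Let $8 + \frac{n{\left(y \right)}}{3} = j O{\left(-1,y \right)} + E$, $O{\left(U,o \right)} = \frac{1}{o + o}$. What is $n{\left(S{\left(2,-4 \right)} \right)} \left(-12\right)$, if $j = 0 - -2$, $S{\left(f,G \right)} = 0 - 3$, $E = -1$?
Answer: $336$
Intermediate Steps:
$S{\left(f,G \right)} = -3$ ($S{\left(f,G \right)} = 0 - 3 = -3$)
$j = 2$ ($j = 0 + 2 = 2$)
$O{\left(U,o \right)} = \frac{1}{2 o}$
$n{\left(y \right)} = -27 + \frac{3}{y}$ ($n{\left(y \right)} = -24 + 3 \left(2 \frac{1}{2 y} - 1\right) = -24 + 3 \left(\frac{1}{y} - 1\right) = -24 + 3 \left(-1 + \frac{1}{y}\right) = -24 - \left(3 - \frac{3}{y}\right) = -27 + \frac{3}{y}$)
$n{\left(S{\left(2,-4 \right)} \right)} \left(-12\right) = \left(-27 + \frac{3}{-3}\right) \left(-12\right) = \left(-27 + 3 \left(- \frac{1}{3}\right)\right) \left(-12\right) = \left(-27 - 1\right) \left(-12\right) = \left(-28\right) \left(-12\right) = 336$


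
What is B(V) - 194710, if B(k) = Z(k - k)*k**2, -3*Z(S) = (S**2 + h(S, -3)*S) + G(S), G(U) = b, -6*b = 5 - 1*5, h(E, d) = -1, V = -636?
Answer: -194710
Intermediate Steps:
b = 0 (b = -(5 - 1*5)/6 = -(5 - 5)/6 = -1/6*0 = 0)
G(U) = 0
Z(S) = -S**2/3 + S/3 (Z(S) = -((S**2 - S) + 0)/3 = -(S**2 - S)/3 = -S**2/3 + S/3)
B(k) = 0 (B(k) = ((k - k)*(1 - (k - k))/3)*k**2 = ((1/3)*0*(1 - 1*0))*k**2 = ((1/3)*0*(1 + 0))*k**2 = ((1/3)*0*1)*k**2 = 0*k**2 = 0)
B(V) - 194710 = 0 - 194710 = -194710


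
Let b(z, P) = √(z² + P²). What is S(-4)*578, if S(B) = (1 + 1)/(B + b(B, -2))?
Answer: 1156 + 578*√5 ≈ 2448.4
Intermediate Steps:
b(z, P) = √(P² + z²)
S(B) = 2/(B + √(4 + B²)) (S(B) = (1 + 1)/(B + √((-2)² + B²)) = 2/(B + √(4 + B²)))
S(-4)*578 = (2/(-4 + √(4 + (-4)²)))*578 = (2/(-4 + √(4 + 16)))*578 = (2/(-4 + √20))*578 = (2/(-4 + 2*√5))*578 = 1156/(-4 + 2*√5)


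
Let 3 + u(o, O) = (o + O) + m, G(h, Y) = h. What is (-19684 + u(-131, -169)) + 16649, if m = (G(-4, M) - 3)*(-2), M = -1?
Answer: -3324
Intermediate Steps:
m = 14 (m = (-4 - 3)*(-2) = -7*(-2) = 14)
u(o, O) = 11 + O + o (u(o, O) = -3 + ((o + O) + 14) = -3 + ((O + o) + 14) = -3 + (14 + O + o) = 11 + O + o)
(-19684 + u(-131, -169)) + 16649 = (-19684 + (11 - 169 - 131)) + 16649 = (-19684 - 289) + 16649 = -19973 + 16649 = -3324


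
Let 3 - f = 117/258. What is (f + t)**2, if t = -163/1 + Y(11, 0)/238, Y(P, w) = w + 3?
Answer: 674001592576/26183689 ≈ 25741.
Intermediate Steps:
f = 219/86 (f = 3 - 117/258 = 3 - 1*39/86 = 3 - 39/86 = 219/86 ≈ 2.5465)
Y(P, w) = 3 + w
t = -38791/238 (t = -163/1 + (3 + 0)/238 = -163*1 + 3*(1/238) = -163 + 3/238 = -38791/238 ≈ -162.99)
(f + t)**2 = (219/86 - 38791/238)**2 = (-820976/5117)**2 = 674001592576/26183689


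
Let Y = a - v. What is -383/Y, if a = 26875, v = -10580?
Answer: -383/37455 ≈ -0.010226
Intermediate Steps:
Y = 37455 (Y = 26875 - 1*(-10580) = 26875 + 10580 = 37455)
-383/Y = -383/37455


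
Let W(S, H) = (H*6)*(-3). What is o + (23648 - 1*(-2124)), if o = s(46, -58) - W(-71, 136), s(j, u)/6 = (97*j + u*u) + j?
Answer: 75452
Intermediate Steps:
s(j, u) = 6*u**2 + 588*j (s(j, u) = 6*((97*j + u*u) + j) = 6*((97*j + u**2) + j) = 6*((u**2 + 97*j) + j) = 6*(u**2 + 98*j) = 6*u**2 + 588*j)
W(S, H) = -18*H (W(S, H) = (6*H)*(-3) = -18*H)
o = 49680 (o = (6*(-58)**2 + 588*46) - (-18)*136 = (6*3364 + 27048) - 1*(-2448) = (20184 + 27048) + 2448 = 47232 + 2448 = 49680)
o + (23648 - 1*(-2124)) = 49680 + (23648 - 1*(-2124)) = 49680 + (23648 + 2124) = 49680 + 25772 = 75452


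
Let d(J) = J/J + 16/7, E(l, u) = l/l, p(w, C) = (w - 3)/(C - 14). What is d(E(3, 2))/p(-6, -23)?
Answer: 851/63 ≈ 13.508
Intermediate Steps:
p(w, C) = (-3 + w)/(-14 + C)
E(l, u) = 1
d(J) = 23/7 (d(J) = 1 + 16*(1/7) = 1 + 16/7 = 23/7)
d(E(3, 2))/p(-6, -23) = 23/(7*(((-3 - 6)/(-14 - 23)))) = 23/(7*((-9/(-37)))) = 23/(7*((-1/37*(-9)))) = 23/(7*(9/37)) = (23/7)*(37/9) = 851/63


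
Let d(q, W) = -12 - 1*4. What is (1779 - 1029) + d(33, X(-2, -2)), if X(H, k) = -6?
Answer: 734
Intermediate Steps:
d(q, W) = -16 (d(q, W) = -12 - 4 = -16)
(1779 - 1029) + d(33, X(-2, -2)) = (1779 - 1029) - 16 = 750 - 16 = 734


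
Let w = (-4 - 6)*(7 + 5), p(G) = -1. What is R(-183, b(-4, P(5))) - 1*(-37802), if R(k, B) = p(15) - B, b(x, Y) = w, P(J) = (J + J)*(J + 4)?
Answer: 37921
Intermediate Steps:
P(J) = 2*J*(4 + J) (P(J) = (2*J)*(4 + J) = 2*J*(4 + J))
w = -120 (w = -10*12 = -120)
b(x, Y) = -120
R(k, B) = -1 - B
R(-183, b(-4, P(5))) - 1*(-37802) = (-1 - 1*(-120)) - 1*(-37802) = (-1 + 120) + 37802 = 119 + 37802 = 37921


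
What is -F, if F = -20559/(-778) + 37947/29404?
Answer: -317019801/11438156 ≈ -27.716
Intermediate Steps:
F = 317019801/11438156 (F = -20559*(-1/778) + 37947*(1/29404) = 20559/778 + 37947/29404 = 317019801/11438156 ≈ 27.716)
-F = -1*317019801/11438156 = -317019801/11438156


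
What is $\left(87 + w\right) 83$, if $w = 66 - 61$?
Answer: $7636$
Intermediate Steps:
$w = 5$
$\left(87 + w\right) 83 = \left(87 + 5\right) 83 = 92 \cdot 83 = 7636$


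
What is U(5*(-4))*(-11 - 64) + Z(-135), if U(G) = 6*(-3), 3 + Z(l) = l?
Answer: 1212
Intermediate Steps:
Z(l) = -3 + l
U(G) = -18
U(5*(-4))*(-11 - 64) + Z(-135) = -18*(-11 - 64) + (-3 - 135) = -18*(-75) - 138 = 1350 - 138 = 1212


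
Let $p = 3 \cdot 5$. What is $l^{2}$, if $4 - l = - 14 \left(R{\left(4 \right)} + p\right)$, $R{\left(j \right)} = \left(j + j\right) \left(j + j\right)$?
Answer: $1232100$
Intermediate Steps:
$R{\left(j \right)} = 4 j^{2}$ ($R{\left(j \right)} = 2 j 2 j = 4 j^{2}$)
$p = 15$
$l = 1110$ ($l = 4 - - 14 \left(4 \cdot 4^{2} + 15\right) = 4 - - 14 \left(4 \cdot 16 + 15\right) = 4 - - 14 \left(64 + 15\right) = 4 - \left(-14\right) 79 = 4 - -1106 = 4 + 1106 = 1110$)
$l^{2} = 1110^{2} = 1232100$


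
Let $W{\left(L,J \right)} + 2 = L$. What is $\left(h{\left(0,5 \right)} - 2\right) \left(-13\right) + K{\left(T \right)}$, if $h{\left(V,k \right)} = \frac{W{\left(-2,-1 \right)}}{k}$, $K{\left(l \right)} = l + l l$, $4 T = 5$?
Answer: $\frac{3137}{80} \approx 39.213$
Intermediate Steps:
$T = \frac{5}{4}$ ($T = \frac{1}{4} \cdot 5 = \frac{5}{4} \approx 1.25$)
$W{\left(L,J \right)} = -2 + L$
$K{\left(l \right)} = l + l^{2}$
$h{\left(V,k \right)} = - \frac{4}{k}$ ($h{\left(V,k \right)} = \frac{-2 - 2}{k} = - \frac{4}{k}$)
$\left(h{\left(0,5 \right)} - 2\right) \left(-13\right) + K{\left(T \right)} = \left(- \frac{4}{5} - 2\right) \left(-13\right) + \frac{5 \left(1 + \frac{5}{4}\right)}{4} = \left(\left(-4\right) \frac{1}{5} - 2\right) \left(-13\right) + \frac{5}{4} \cdot \frac{9}{4} = \left(- \frac{4}{5} - 2\right) \left(-13\right) + \frac{45}{16} = \left(- \frac{14}{5}\right) \left(-13\right) + \frac{45}{16} = \frac{182}{5} + \frac{45}{16} = \frac{3137}{80}$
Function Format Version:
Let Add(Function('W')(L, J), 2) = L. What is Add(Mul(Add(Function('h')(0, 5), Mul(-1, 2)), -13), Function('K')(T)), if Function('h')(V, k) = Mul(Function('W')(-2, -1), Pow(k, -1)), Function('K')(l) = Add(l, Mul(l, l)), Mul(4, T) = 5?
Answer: Rational(3137, 80) ≈ 39.213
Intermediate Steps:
T = Rational(5, 4) (T = Mul(Rational(1, 4), 5) = Rational(5, 4) ≈ 1.2500)
Function('W')(L, J) = Add(-2, L)
Function('K')(l) = Add(l, Pow(l, 2))
Function('h')(V, k) = Mul(-4, Pow(k, -1)) (Function('h')(V, k) = Mul(Add(-2, -2), Pow(k, -1)) = Mul(-4, Pow(k, -1)))
Add(Mul(Add(Function('h')(0, 5), Mul(-1, 2)), -13), Function('K')(T)) = Add(Mul(Add(Mul(-4, Pow(5, -1)), Mul(-1, 2)), -13), Mul(Rational(5, 4), Add(1, Rational(5, 4)))) = Add(Mul(Add(Mul(-4, Rational(1, 5)), -2), -13), Mul(Rational(5, 4), Rational(9, 4))) = Add(Mul(Add(Rational(-4, 5), -2), -13), Rational(45, 16)) = Add(Mul(Rational(-14, 5), -13), Rational(45, 16)) = Add(Rational(182, 5), Rational(45, 16)) = Rational(3137, 80)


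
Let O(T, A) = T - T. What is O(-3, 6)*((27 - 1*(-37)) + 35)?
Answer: 0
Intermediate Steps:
O(T, A) = 0
O(-3, 6)*((27 - 1*(-37)) + 35) = 0*((27 - 1*(-37)) + 35) = 0*((27 + 37) + 35) = 0*(64 + 35) = 0*99 = 0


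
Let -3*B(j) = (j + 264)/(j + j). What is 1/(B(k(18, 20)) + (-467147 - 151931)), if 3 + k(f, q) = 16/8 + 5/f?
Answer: -78/48283345 ≈ -1.6155e-6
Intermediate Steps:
k(f, q) = -1 + 5/f (k(f, q) = -3 + (16/8 + 5/f) = -3 + (16*(1/8) + 5/f) = -3 + (2 + 5/f) = -1 + 5/f)
B(j) = -(264 + j)/(6*j) (B(j) = -(j + 264)/(3*(j + j)) = -(264 + j)/(3*(2*j)) = -(264 + j)*1/(2*j)/3 = -(264 + j)/(6*j))
1/(B(k(18, 20)) + (-467147 - 151931)) = 1/((-264 - (5 - 1*18)/18)/(6*(((5 - 1*18)/18))) + (-467147 - 151931)) = 1/((-264 - (5 - 18)/18)/(6*(((5 - 18)/18))) - 619078) = 1/((-264 - (-13)/18)/(6*(((1/18)*(-13)))) - 619078) = 1/((-264 - 1*(-13/18))/(6*(-13/18)) - 619078) = 1/((1/6)*(-18/13)*(-264 + 13/18) - 619078) = 1/((1/6)*(-18/13)*(-4739/18) - 619078) = 1/(4739/78 - 619078) = 1/(-48283345/78) = -78/48283345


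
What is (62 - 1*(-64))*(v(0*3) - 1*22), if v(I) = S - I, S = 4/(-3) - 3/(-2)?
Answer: -2751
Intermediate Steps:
S = ⅙ (S = 4*(-⅓) - 3*(-½) = -4/3 + 3/2 = ⅙ ≈ 0.16667)
v(I) = ⅙ - I
(62 - 1*(-64))*(v(0*3) - 1*22) = (62 - 1*(-64))*((⅙ - 0*3) - 1*22) = (62 + 64)*((⅙ - 1*0) - 22) = 126*((⅙ + 0) - 22) = 126*(⅙ - 22) = 126*(-131/6) = -2751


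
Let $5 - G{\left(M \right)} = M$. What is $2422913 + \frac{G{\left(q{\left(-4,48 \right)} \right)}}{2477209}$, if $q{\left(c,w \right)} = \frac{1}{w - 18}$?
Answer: $\frac{180061856694659}{74316270} \approx 2.4229 \cdot 10^{6}$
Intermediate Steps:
$q{\left(c,w \right)} = \frac{1}{-18 + w}$
$G{\left(M \right)} = 5 - M$
$2422913 + \frac{G{\left(q{\left(-4,48 \right)} \right)}}{2477209} = 2422913 + \frac{5 - \frac{1}{-18 + 48}}{2477209} = 2422913 + \left(5 - \frac{1}{30}\right) \frac{1}{2477209} = 2422913 + \frac{149}{30} \cdot \frac{1}{2477209} = 2422913 + \frac{149}{74316270} = \frac{180061856694659}{74316270}$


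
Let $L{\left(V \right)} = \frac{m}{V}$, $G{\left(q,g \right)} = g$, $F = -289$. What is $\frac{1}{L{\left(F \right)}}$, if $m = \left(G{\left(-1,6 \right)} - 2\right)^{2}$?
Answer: $- \frac{289}{16} \approx -18.063$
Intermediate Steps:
$m = 16$ ($m = \left(6 - 2\right)^{2} = 4^{2} = 16$)
$L{\left(V \right)} = \frac{16}{V}$
$\frac{1}{L{\left(F \right)}} = \frac{1}{16 \frac{1}{-289}} = \frac{1}{16 \left(- \frac{1}{289}\right)} = \frac{1}{- \frac{16}{289}} = - \frac{289}{16}$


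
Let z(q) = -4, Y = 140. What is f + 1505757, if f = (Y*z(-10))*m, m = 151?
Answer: 1421197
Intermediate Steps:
f = -84560 (f = (140*(-4))*151 = -560*151 = -84560)
f + 1505757 = -84560 + 1505757 = 1421197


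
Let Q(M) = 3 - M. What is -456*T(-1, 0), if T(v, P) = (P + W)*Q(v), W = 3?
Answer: -5472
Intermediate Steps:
T(v, P) = (3 + P)*(3 - v) (T(v, P) = (P + 3)*(3 - v) = (3 + P)*(3 - v))
-456*T(-1, 0) = -(-456)*(-3 - 1)*(3 + 0) = -(-456)*(-4)*3 = -456*12 = -5472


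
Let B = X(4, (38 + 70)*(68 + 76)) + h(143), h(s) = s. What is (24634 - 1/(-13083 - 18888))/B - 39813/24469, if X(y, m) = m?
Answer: -141284249710/2455634674461 ≈ -0.057535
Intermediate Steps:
B = 15695 (B = (38 + 70)*(68 + 76) + 143 = 108*144 + 143 = 15552 + 143 = 15695)
(24634 - 1/(-13083 - 18888))/B - 39813/24469 = (24634 - 1/(-13083 - 18888))/15695 - 39813/24469 = (24634 - 1/(-31971))*(1/15695) - 39813*1/24469 = (24634 - 1*(-1/31971))*(1/15695) - 39813/24469 = (24634 + 1/31971)*(1/15695) - 39813/24469 = (787573615/31971)*(1/15695) - 39813/24469 = 157514723/100356969 - 39813/24469 = -141284249710/2455634674461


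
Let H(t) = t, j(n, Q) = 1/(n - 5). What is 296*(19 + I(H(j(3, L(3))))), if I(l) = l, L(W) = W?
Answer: 5476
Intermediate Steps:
j(n, Q) = 1/(-5 + n)
296*(19 + I(H(j(3, L(3))))) = 296*(19 + 1/(-5 + 3)) = 296*(19 + 1/(-2)) = 296*(19 - ½) = 296*(37/2) = 5476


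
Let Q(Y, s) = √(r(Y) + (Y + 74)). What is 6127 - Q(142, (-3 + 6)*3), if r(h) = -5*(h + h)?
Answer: 6127 - 2*I*√301 ≈ 6127.0 - 34.699*I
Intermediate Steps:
r(h) = -10*h
Q(Y, s) = √(74 - 9*Y) (Q(Y, s) = √(-10*Y + (Y + 74)) = √(-10*Y + (74 + Y)) = √(74 - 9*Y))
6127 - Q(142, (-3 + 6)*3) = 6127 - √(74 - 9*142) = 6127 - √(74 - 1278) = 6127 - √(-1204) = 6127 - 2*I*√301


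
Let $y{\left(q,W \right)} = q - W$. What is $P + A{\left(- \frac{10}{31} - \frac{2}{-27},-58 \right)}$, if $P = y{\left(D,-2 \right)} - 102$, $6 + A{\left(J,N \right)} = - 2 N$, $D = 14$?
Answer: $24$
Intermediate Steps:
$A{\left(J,N \right)} = -6 - 2 N$
$P = -86$ ($P = \left(14 - -2\right) - 102 = \left(14 + 2\right) - 102 = 16 - 102 = -86$)
$P + A{\left(- \frac{10}{31} - \frac{2}{-27},-58 \right)} = -86 - -110 = -86 + \left(-6 + 116\right) = -86 + 110 = 24$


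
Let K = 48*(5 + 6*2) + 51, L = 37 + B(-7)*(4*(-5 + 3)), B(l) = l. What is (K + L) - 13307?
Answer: -12347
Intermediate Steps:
L = 93 (L = 37 - 28*(-5 + 3) = 37 - 28*(-2) = 37 - 7*(-8) = 37 + 56 = 93)
K = 867 (K = 48*(5 + 12) + 51 = 48*17 + 51 = 816 + 51 = 867)
(K + L) - 13307 = (867 + 93) - 13307 = 960 - 13307 = -12347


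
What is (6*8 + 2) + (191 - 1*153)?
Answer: 88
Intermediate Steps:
(6*8 + 2) + (191 - 1*153) = (48 + 2) + (191 - 153) = 50 + 38 = 88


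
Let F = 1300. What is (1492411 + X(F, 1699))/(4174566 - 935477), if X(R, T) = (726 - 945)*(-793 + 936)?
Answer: 1461094/3239089 ≈ 0.45108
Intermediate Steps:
X(R, T) = -31317 (X(R, T) = -219*143 = -31317)
(1492411 + X(F, 1699))/(4174566 - 935477) = (1492411 - 31317)/(4174566 - 935477) = 1461094/3239089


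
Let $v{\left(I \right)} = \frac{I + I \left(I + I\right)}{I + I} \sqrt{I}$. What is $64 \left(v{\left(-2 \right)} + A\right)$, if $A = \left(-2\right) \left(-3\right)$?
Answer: $384 - 96 i \sqrt{2} \approx 384.0 - 135.76 i$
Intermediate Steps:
$A = 6$
$v{\left(I \right)} = \frac{I + 2 I^{2}}{2 \sqrt{I}}$ ($v{\left(I \right)} = \frac{I + I 2 I}{2 I} \sqrt{I} = \left(I + 2 I^{2}\right) \frac{1}{2 I} \sqrt{I} = \frac{I + 2 I^{2}}{2 I} \sqrt{I} = \frac{I + 2 I^{2}}{2 \sqrt{I}}$)
$64 \left(v{\left(-2 \right)} + A\right) = 64 \left(\sqrt{-2} \left(\frac{1}{2} - 2\right) + 6\right) = 64 \left(i \sqrt{2} \left(- \frac{3}{2}\right) + 6\right) = 64 \left(- \frac{3 i \sqrt{2}}{2} + 6\right) = 64 \left(6 - \frac{3 i \sqrt{2}}{2}\right) = 384 - 96 i \sqrt{2}$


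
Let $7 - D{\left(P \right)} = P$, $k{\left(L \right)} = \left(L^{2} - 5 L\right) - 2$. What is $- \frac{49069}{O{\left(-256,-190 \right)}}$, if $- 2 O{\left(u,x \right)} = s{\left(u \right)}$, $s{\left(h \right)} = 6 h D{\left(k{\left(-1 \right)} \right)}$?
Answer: $- \frac{49069}{2304} \approx -21.297$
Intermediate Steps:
$k{\left(L \right)} = -2 + L^{2} - 5 L$
$D{\left(P \right)} = 7 - P$
$s{\left(h \right)} = 18 h$ ($s{\left(h \right)} = 6 h \left(7 - \left(-2 + \left(-1\right)^{2} - -5\right)\right) = 6 h \left(7 - \left(-2 + 1 + 5\right)\right) = 6 h \left(7 - 4\right) = 6 h 3 = 18 h$)
$O{\left(u,x \right)} = - 9 u$ ($O{\left(u,x \right)} = - \frac{18 u}{2} = - 9 u$)
$- \frac{49069}{O{\left(-256,-190 \right)}} = - \frac{49069}{\left(-9\right) \left(-256\right)} = - \frac{49069}{2304}$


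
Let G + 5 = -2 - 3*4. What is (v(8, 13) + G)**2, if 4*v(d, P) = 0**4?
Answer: 361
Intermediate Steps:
v(d, P) = 0 (v(d, P) = (1/4)*0**4 = (1/4)*0 = 0)
G = -19 (G = -5 + (-2 - 3*4) = -5 + (-2 - 12) = -5 - 14 = -19)
(v(8, 13) + G)**2 = (0 - 19)**2 = (-19)**2 = 361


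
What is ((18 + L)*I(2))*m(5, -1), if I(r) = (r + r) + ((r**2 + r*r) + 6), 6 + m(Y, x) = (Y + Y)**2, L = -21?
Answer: -5076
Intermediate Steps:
m(Y, x) = -6 + 4*Y**2 (m(Y, x) = -6 + (Y + Y)**2 = -6 + (2*Y)**2 = -6 + 4*Y**2)
I(r) = 6 + 2*r + 2*r**2 (I(r) = 2*r + ((r**2 + r**2) + 6) = 2*r + (2*r**2 + 6) = 2*r + (6 + 2*r**2) = 6 + 2*r + 2*r**2)
((18 + L)*I(2))*m(5, -1) = ((18 - 21)*(6 + 2*2 + 2*2**2))*(-6 + 4*5**2) = (-3*(6 + 4 + 2*4))*(-6 + 4*25) = (-3*(6 + 4 + 8))*(-6 + 100) = -3*18*94 = -54*94 = -5076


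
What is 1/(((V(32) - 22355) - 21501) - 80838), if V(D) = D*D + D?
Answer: -1/123638 ≈ -8.0881e-6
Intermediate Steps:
V(D) = D + D² (V(D) = D² + D = D + D²)
1/(((V(32) - 22355) - 21501) - 80838) = 1/(((32*(1 + 32) - 22355) - 21501) - 80838) = 1/(((32*33 - 22355) - 21501) - 80838) = 1/(((1056 - 22355) - 21501) - 80838) = 1/((-21299 - 21501) - 80838) = 1/(-42800 - 80838) = 1/(-123638) = -1/123638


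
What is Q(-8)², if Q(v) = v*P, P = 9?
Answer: 5184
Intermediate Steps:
Q(v) = 9*v (Q(v) = v*9 = 9*v)
Q(-8)² = (9*(-8))² = (-72)² = 5184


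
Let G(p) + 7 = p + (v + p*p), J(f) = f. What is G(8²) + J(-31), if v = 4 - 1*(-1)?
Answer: 4127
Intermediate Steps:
v = 5 (v = 4 + 1 = 5)
G(p) = -2 + p + p² (G(p) = -7 + (p + (5 + p*p)) = -7 + (p + (5 + p²)) = -7 + (5 + p + p²) = -2 + p + p²)
G(8²) + J(-31) = (-2 + 8² + (8²)²) - 31 = (-2 + 64 + 64²) - 31 = (-2 + 64 + 4096) - 31 = 4158 - 31 = 4127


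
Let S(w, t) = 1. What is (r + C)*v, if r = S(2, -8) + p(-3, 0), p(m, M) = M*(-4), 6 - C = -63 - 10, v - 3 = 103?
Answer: 8480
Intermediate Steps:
v = 106 (v = 3 + 103 = 106)
C = 79 (C = 6 - (-63 - 10) = 6 - 1*(-73) = 6 + 73 = 79)
p(m, M) = -4*M
r = 1 (r = 1 - 4*0 = 1 + 0 = 1)
(r + C)*v = (1 + 79)*106 = 80*106 = 8480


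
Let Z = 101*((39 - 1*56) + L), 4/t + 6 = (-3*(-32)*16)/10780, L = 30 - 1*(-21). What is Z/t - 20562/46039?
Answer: -89141268507/17725015 ≈ -5029.1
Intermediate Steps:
L = 51 (L = 30 + 21 = 51)
t = -5390/7893 (t = 4/(-6 + (-3*(-32)*16)/10780) = 4/(-6 + (96*16)*(1/10780)) = 4/(-6 + 1536*(1/10780)) = 4/(-6 + 384/2695) = 4/(-15786/2695) = 4*(-2695/15786) = -5390/7893 ≈ -0.68288)
Z = 3434 (Z = 101*((39 - 1*56) + 51) = 101*((39 - 56) + 51) = 101*(-17 + 51) = 101*34 = 3434)
Z/t - 20562/46039 = 3434/(-5390/7893) - 20562/46039 = 3434*(-7893/5390) - 20562*1/46039 = -13552281/2695 - 20562/46039 = -89141268507/17725015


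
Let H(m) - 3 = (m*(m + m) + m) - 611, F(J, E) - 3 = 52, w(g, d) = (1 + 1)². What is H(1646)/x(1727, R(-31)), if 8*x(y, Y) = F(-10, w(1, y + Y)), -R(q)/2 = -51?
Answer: 8671472/11 ≈ 7.8832e+5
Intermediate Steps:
R(q) = 102 (R(q) = -2*(-51) = 102)
w(g, d) = 4 (w(g, d) = 2² = 4)
F(J, E) = 55 (F(J, E) = 3 + 52 = 55)
x(y, Y) = 55/8 (x(y, Y) = (⅛)*55 = 55/8)
H(m) = -608 + m + 2*m² (H(m) = 3 + ((m*(m + m) + m) - 611) = 3 + ((m*(2*m) + m) - 611) = 3 + ((2*m² + m) - 611) = 3 + ((m + 2*m²) - 611) = 3 + (-611 + m + 2*m²) = -608 + m + 2*m²)
H(1646)/x(1727, R(-31)) = (-608 + 1646 + 2*1646²)/(55/8) = (-608 + 1646 + 2*2709316)*(8/55) = (-608 + 1646 + 5418632)*(8/55) = 5419670*(8/55) = 8671472/11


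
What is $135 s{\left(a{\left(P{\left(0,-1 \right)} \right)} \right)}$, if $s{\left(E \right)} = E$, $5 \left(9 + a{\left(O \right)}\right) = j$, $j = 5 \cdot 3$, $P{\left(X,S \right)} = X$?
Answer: $-810$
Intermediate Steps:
$j = 15$
$a{\left(O \right)} = -6$ ($a{\left(O \right)} = -9 + \frac{1}{5} \cdot 15 = -9 + 3 = -6$)
$135 s{\left(a{\left(P{\left(0,-1 \right)} \right)} \right)} = 135 \left(-6\right) = -810$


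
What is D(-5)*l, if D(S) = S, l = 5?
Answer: -25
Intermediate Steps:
D(-5)*l = -5*5 = -25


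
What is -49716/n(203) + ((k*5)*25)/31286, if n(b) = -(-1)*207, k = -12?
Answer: -86429182/359789 ≈ -240.22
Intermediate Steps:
n(b) = 207 (n(b) = -1*(-207) = 207)
-49716/n(203) + ((k*5)*25)/31286 = -49716/207 + (-12*5*25)/31286 = -49716*1/207 - 60*25*(1/31286) = -5524/23 - 1500*1/31286 = -5524/23 - 750/15643 = -86429182/359789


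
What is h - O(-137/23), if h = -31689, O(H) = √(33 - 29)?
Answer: -31691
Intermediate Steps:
O(H) = 2 (O(H) = √4 = 2)
h - O(-137/23) = -31689 - 1*2 = -31689 - 2 = -31691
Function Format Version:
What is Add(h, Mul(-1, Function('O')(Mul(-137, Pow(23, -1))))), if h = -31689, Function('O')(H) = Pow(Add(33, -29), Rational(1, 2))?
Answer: -31691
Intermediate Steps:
Function('O')(H) = 2 (Function('O')(H) = Pow(4, Rational(1, 2)) = 2)
Add(h, Mul(-1, Function('O')(Mul(-137, Pow(23, -1))))) = Add(-31689, Mul(-1, 2)) = Add(-31689, -2) = -31691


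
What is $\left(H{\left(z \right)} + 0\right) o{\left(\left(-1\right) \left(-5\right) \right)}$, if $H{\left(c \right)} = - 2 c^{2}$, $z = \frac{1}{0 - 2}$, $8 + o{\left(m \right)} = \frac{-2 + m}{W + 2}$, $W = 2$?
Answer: $\frac{29}{8} \approx 3.625$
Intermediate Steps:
$o{\left(m \right)} = - \frac{17}{2} + \frac{m}{4}$ ($o{\left(m \right)} = -8 + \frac{-2 + m}{2 + 2} = -8 + \frac{-2 + m}{4} = -8 + \left(-2 + m\right) \frac{1}{4} = -8 + \left(- \frac{1}{2} + \frac{m}{4}\right) = - \frac{17}{2} + \frac{m}{4}$)
$z = - \frac{1}{2}$ ($z = \frac{1}{-2} = - \frac{1}{2} \approx -0.5$)
$\left(H{\left(z \right)} + 0\right) o{\left(\left(-1\right) \left(-5\right) \right)} = \left(- 2 \left(- \frac{1}{2}\right)^{2} + 0\right) \left(- \frac{17}{2} + \frac{\left(-1\right) \left(-5\right)}{4}\right) = \left(\left(-2\right) \frac{1}{4} + 0\right) \left(- \frac{17}{2} + \frac{1}{4} \cdot 5\right) = \left(- \frac{1}{2} + 0\right) \left(- \frac{17}{2} + \frac{5}{4}\right) = \left(- \frac{1}{2}\right) \left(- \frac{29}{4}\right) = \frac{29}{8}$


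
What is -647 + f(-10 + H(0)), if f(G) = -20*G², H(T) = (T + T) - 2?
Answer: -3527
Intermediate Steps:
H(T) = -2 + 2*T (H(T) = 2*T - 2 = -2 + 2*T)
-647 + f(-10 + H(0)) = -647 - 20*(-10 + (-2 + 2*0))² = -647 - 20*(-10 + (-2 + 0))² = -647 - 20*(-10 - 2)² = -647 - 20*(-12)² = -647 - 20*144 = -647 - 2880 = -3527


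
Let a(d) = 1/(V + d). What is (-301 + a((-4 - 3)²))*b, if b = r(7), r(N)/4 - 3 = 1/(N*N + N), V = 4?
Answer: -1347944/371 ≈ -3633.3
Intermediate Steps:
a(d) = 1/(4 + d)
r(N) = 12 + 4/(N + N²) (r(N) = 12 + 4/(N*N + N) = 12 + 4/(N² + N) = 12 + 4/(N + N²))
b = 169/14 (b = 4*(1 + 3*7 + 3*7²)/(7*(1 + 7)) = 4*(⅐)*(1 + 21 + 3*49)/8 = 4*(⅐)*(⅛)*(1 + 21 + 147) = 4*(⅐)*(⅛)*169 = 169/14 ≈ 12.071)
(-301 + a((-4 - 3)²))*b = (-301 + 1/(4 + (-4 - 3)²))*(169/14) = (-301 + 1/(4 + (-7)²))*(169/14) = (-301 + 1/(4 + 49))*(169/14) = (-301 + 1/53)*(169/14) = -15952/53*169/14 = -1347944/371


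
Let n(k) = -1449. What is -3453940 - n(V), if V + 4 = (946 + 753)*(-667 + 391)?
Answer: -3452491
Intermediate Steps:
V = -468928 (V = -4 + (946 + 753)*(-667 + 391) = -4 + 1699*(-276) = -4 - 468924 = -468928)
-3453940 - n(V) = -3453940 - 1*(-1449) = -3453940 + 1449 = -3452491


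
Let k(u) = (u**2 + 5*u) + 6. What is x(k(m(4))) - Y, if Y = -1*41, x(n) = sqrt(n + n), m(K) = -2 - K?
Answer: 41 + 2*sqrt(6) ≈ 45.899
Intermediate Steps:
k(u) = 6 + u**2 + 5*u
x(n) = sqrt(2)*sqrt(n) (x(n) = sqrt(2*n) = sqrt(2)*sqrt(n))
Y = -41
x(k(m(4))) - Y = sqrt(2)*sqrt(6 + (-2 - 1*4)**2 + 5*(-2 - 1*4)) - 1*(-41) = sqrt(2)*sqrt(6 + (-2 - 4)**2 + 5*(-2 - 4)) + 41 = sqrt(2)*sqrt(6 + (-6)**2 + 5*(-6)) + 41 = sqrt(2)*sqrt(6 + 36 - 30) + 41 = sqrt(2)*sqrt(12) + 41 = sqrt(2)*(2*sqrt(3)) + 41 = 2*sqrt(6) + 41 = 41 + 2*sqrt(6)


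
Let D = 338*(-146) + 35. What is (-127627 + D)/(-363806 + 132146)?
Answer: 983/1287 ≈ 0.76379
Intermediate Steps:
D = -49313 (D = -49348 + 35 = -49313)
(-127627 + D)/(-363806 + 132146) = (-127627 - 49313)/(-363806 + 132146) = -176940/(-231660) = -176940*(-1/231660) = 983/1287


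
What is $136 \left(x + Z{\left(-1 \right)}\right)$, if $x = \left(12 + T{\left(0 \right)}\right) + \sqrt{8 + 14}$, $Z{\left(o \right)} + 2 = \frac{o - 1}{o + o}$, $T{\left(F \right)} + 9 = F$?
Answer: $272 + 136 \sqrt{22} \approx 909.9$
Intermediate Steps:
$T{\left(F \right)} = -9 + F$
$Z{\left(o \right)} = -2 + \frac{-1 + o}{2 o}$ ($Z{\left(o \right)} = -2 + \frac{o - 1}{o + o} = -2 + \frac{-1 + o}{2 o}$)
$x = 3 + \sqrt{22}$ ($x = \left(12 + \left(-9 + 0\right)\right) + \sqrt{8 + 14} = \left(12 - 9\right) + \sqrt{22} = 3 + \sqrt{22} \approx 7.6904$)
$136 \left(x + Z{\left(-1 \right)}\right) = 136 \left(\left(3 + \sqrt{22}\right) + \frac{-1 - -3}{2 \left(-1\right)}\right) = 136 \left(\left(3 + \sqrt{22}\right) + \frac{1}{2} \left(-1\right) \left(-1 + 3\right)\right) = 136 \left(\left(3 + \sqrt{22}\right) + \frac{1}{2} \left(-1\right) 2\right) = 136 \left(\left(3 + \sqrt{22}\right) - 1\right) = 136 \left(2 + \sqrt{22}\right) = 272 + 136 \sqrt{22}$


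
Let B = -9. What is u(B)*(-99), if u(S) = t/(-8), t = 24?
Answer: 297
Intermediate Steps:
u(S) = -3 (u(S) = 24/(-8) = 24*(-⅛) = -3)
u(B)*(-99) = -3*(-99) = 297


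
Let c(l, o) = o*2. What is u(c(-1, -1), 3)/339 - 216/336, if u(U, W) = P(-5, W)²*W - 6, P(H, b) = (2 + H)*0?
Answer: -1045/1582 ≈ -0.66056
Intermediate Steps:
c(l, o) = 2*o
P(H, b) = 0
u(U, W) = -6 (u(U, W) = 0²*W - 6 = 0*W - 6 = 0 - 6 = -6)
u(c(-1, -1), 3)/339 - 216/336 = -6/339 - 216/336 = -6*1/339 - 216*1/336 = -2/113 - 9/14 = -1045/1582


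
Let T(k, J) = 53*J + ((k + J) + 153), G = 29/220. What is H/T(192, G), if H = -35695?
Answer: -3926450/38733 ≈ -101.37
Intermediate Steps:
G = 29/220 (G = 29*(1/220) = 29/220 ≈ 0.13182)
T(k, J) = 153 + k + 54*J (T(k, J) = 53*J + ((J + k) + 153) = 53*J + (153 + J + k) = 153 + k + 54*J)
H/T(192, G) = -35695/(153 + 192 + 54*(29/220)) = -35695/(153 + 192 + 783/110) = -35695/38733/110 = -35695*110/38733 = -3926450/38733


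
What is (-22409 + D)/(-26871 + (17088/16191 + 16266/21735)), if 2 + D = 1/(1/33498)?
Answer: -20643605955/50029502941 ≈ -0.41263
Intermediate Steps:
D = 33496 (D = -2 + 1/(1/33498) = -2 + 33498 = 33496)
(-22409 + D)/(-26871 + (17088/16191 + 16266/21735)) = (-22409 + 33496)/(-26871 + (17088/16191 + 16266/21735)) = 11087/(-26871 + (17088*(1/16191) + 16266*(1/21735))) = 11087/(-26871 + (5696/5397 + 5422/7245)) = 11087/(-26871 + 3358574/1861965) = 11087/(-50029502941/1861965) = 11087*(-1861965/50029502941) = -20643605955/50029502941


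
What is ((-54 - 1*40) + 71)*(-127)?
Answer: 2921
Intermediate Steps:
((-54 - 1*40) + 71)*(-127) = ((-54 - 40) + 71)*(-127) = (-94 + 71)*(-127) = -23*(-127) = 2921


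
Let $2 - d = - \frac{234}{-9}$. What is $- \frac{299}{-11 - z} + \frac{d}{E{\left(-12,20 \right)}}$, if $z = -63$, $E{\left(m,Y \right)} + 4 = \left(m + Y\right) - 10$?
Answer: $- \frac{7}{4} \approx -1.75$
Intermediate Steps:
$E{\left(m,Y \right)} = -14 + Y + m$ ($E{\left(m,Y \right)} = -4 - \left(10 - Y - m\right) = -4 + \left(-10 + Y + m\right) = -14 + Y + m$)
$d = -24$ ($d = 2 - - \frac{234}{-9} = 2 - \left(-234\right) \left(- \frac{1}{9}\right) = 2 - 26 = -24$)
$- \frac{299}{-11 - z} + \frac{d}{E{\left(-12,20 \right)}} = - \frac{299}{-11 - -63} - \frac{24}{-14 + 20 - 12} = - \frac{299}{-11 + 63} - \frac{24}{-6} = - \frac{299}{52} - -4 = \left(-299\right) \frac{1}{52} + 4 = - \frac{23}{4} + 4 = - \frac{7}{4}$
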